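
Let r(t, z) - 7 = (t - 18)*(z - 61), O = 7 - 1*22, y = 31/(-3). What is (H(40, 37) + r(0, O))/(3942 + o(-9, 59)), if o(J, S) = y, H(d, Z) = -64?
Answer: 3933/11795 ≈ 0.33345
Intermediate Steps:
y = -31/3 (y = 31*(-1/3) = -31/3 ≈ -10.333)
o(J, S) = -31/3
O = -15 (O = 7 - 22 = -15)
r(t, z) = 7 + (-61 + z)*(-18 + t) (r(t, z) = 7 + (t - 18)*(z - 61) = 7 + (-18 + t)*(-61 + z) = 7 + (-61 + z)*(-18 + t))
(H(40, 37) + r(0, O))/(3942 + o(-9, 59)) = (-64 + (1105 - 61*0 - 18*(-15) + 0*(-15)))/(3942 - 31/3) = (-64 + (1105 + 0 + 270 + 0))/(11795/3) = (-64 + 1375)*(3/11795) = 1311*(3/11795) = 3933/11795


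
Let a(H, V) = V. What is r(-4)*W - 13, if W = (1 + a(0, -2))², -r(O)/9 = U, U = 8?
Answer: -85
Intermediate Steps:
r(O) = -72 (r(O) = -9*8 = -72)
W = 1 (W = (1 - 2)² = (-1)² = 1)
r(-4)*W - 13 = -72*1 - 13 = -72 - 13 = -85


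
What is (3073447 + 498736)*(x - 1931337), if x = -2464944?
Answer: -15704320251423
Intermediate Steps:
(3073447 + 498736)*(x - 1931337) = (3073447 + 498736)*(-2464944 - 1931337) = 3572183*(-4396281) = -15704320251423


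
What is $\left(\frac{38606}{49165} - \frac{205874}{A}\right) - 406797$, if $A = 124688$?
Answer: $- \frac{1246893533384861}{3065142760} \approx -4.068 \cdot 10^{5}$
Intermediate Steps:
$\left(\frac{38606}{49165} - \frac{205874}{A}\right) - 406797 = \left(\frac{38606}{49165} - \frac{205874}{124688}\right) - 406797 = \left(38606 \cdot \frac{1}{49165} - \frac{102937}{62344}\right) - 406797 = \left(\frac{38606}{49165} - \frac{102937}{62344}\right) - 406797 = - \frac{2654045141}{3065142760} - 406797 = - \frac{1246893533384861}{3065142760}$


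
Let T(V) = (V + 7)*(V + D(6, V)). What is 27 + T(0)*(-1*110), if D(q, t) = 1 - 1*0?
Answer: -743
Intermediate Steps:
D(q, t) = 1 (D(q, t) = 1 + 0 = 1)
T(V) = (1 + V)*(7 + V) (T(V) = (V + 7)*(V + 1) = (7 + V)*(1 + V) = (1 + V)*(7 + V))
27 + T(0)*(-1*110) = 27 + (7 + 0**2 + 8*0)*(-1*110) = 27 + (7 + 0 + 0)*(-110) = 27 + 7*(-110) = 27 - 770 = -743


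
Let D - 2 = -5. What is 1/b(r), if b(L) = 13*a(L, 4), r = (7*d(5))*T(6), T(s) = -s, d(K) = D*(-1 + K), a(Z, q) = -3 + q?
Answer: 1/13 ≈ 0.076923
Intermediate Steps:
D = -3 (D = 2 - 5 = -3)
d(K) = 3 - 3*K (d(K) = -3*(-1 + K) = 3 - 3*K)
r = 504 (r = (7*(3 - 3*5))*(-1*6) = (7*(3 - 15))*(-6) = (7*(-12))*(-6) = -84*(-6) = 504)
b(L) = 13 (b(L) = 13*(-3 + 4) = 13*1 = 13)
1/b(r) = 1/13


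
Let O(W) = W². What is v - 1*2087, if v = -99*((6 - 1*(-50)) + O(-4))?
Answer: -9215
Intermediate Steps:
v = -7128 (v = -99*((6 - 1*(-50)) + (-4)²) = -99*((6 + 50) + 16) = -99*(56 + 16) = -99*72 = -7128)
v - 1*2087 = -7128 - 1*2087 = -7128 - 2087 = -9215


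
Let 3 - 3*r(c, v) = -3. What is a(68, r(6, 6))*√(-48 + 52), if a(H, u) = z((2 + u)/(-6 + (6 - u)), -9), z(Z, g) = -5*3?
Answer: -30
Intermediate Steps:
r(c, v) = 2 (r(c, v) = 1 - ⅓*(-3) = 1 + 1 = 2)
z(Z, g) = -15
a(H, u) = -15
a(68, r(6, 6))*√(-48 + 52) = -15*√(-48 + 52) = -15*√4 = -15*2 = -30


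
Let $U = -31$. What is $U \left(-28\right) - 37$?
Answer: $831$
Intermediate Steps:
$U \left(-28\right) - 37 = \left(-31\right) \left(-28\right) - 37 = 868 - 37 = 831$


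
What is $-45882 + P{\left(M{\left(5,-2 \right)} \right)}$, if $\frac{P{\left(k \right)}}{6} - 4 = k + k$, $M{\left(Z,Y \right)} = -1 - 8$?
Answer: $-45966$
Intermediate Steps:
$M{\left(Z,Y \right)} = -9$ ($M{\left(Z,Y \right)} = -1 - 8 = -9$)
$P{\left(k \right)} = 24 + 12 k$ ($P{\left(k \right)} = 24 + 6 \left(k + k\right) = 24 + 6 \cdot 2 k = 24 + 12 k$)
$-45882 + P{\left(M{\left(5,-2 \right)} \right)} = -45882 + \left(24 + 12 \left(-9\right)\right) = -45882 + \left(24 - 108\right) = -45882 - 84 = -45966$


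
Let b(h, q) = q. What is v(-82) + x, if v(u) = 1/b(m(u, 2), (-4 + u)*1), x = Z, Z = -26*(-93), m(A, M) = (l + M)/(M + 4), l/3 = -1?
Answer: 207947/86 ≈ 2418.0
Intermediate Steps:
l = -3 (l = 3*(-1) = -3)
m(A, M) = (-3 + M)/(4 + M) (m(A, M) = (-3 + M)/(M + 4) = (-3 + M)/(4 + M))
Z = 2418
x = 2418
v(u) = 1/(-4 + u) (v(u) = 1/((-4 + u)*1) = 1/(-4 + u))
v(-82) + x = 1/(-4 - 82) + 2418 = 1/(-86) + 2418 = -1/86 + 2418 = 207947/86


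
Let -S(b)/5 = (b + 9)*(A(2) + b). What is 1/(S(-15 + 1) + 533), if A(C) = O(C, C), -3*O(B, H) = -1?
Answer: 3/574 ≈ 0.0052265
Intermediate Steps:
O(B, H) = ⅓ (O(B, H) = -⅓*(-1) = ⅓)
A(C) = ⅓
S(b) = -5*(9 + b)*(⅓ + b) (S(b) = -5*(b + 9)*(⅓ + b) = -5*(9 + b)*(⅓ + b))
1/(S(-15 + 1) + 533) = 1/((-15 - 5*(-15 + 1)² - 140*(-15 + 1)/3) + 533) = 1/((-15 - 5*(-14)² - 140/3*(-14)) + 533) = 1/((-15 - 5*196 + 1960/3) + 533) = 1/((-15 - 980 + 1960/3) + 533) = 1/(-1025/3 + 533) = 1/(574/3) = 3/574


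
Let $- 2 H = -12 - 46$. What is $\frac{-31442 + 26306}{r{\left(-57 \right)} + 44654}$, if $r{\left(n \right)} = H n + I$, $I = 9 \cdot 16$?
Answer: $- \frac{5136}{43145} \approx -0.11904$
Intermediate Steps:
$I = 144$
$H = 29$ ($H = - \frac{-12 - 46}{2} = \left(- \frac{1}{2}\right) \left(-58\right) = 29$)
$r{\left(n \right)} = 144 + 29 n$ ($r{\left(n \right)} = 29 n + 144 = 144 + 29 n$)
$\frac{-31442 + 26306}{r{\left(-57 \right)} + 44654} = \frac{-31442 + 26306}{\left(144 + 29 \left(-57\right)\right) + 44654} = - \frac{5136}{\left(144 - 1653\right) + 44654} = - \frac{5136}{-1509 + 44654} = - \frac{5136}{43145}$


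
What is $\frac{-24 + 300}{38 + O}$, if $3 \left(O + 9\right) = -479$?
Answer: $- \frac{207}{98} \approx -2.1122$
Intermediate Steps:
$O = - \frac{506}{3}$ ($O = -9 + \frac{1}{3} \left(-479\right) = -9 - \frac{479}{3} = - \frac{506}{3} \approx -168.67$)
$\frac{-24 + 300}{38 + O} = \frac{-24 + 300}{38 - \frac{506}{3}} = \frac{276}{- \frac{392}{3}} = 276 \left(- \frac{3}{392}\right) = - \frac{207}{98}$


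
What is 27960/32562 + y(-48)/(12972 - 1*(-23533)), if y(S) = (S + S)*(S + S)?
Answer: 220128532/198112635 ≈ 1.1111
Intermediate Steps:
y(S) = 4*S² (y(S) = (2*S)*(2*S) = 4*S²)
27960/32562 + y(-48)/(12972 - 1*(-23533)) = 27960/32562 + (4*(-48)²)/(12972 - 1*(-23533)) = 27960*(1/32562) + (4*2304)/(12972 + 23533) = 4660/5427 + 9216/36505 = 220128532/198112635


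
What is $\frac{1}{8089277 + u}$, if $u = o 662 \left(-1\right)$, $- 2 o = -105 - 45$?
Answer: $\frac{1}{8039627} \approx 1.2438 \cdot 10^{-7}$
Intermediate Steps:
$o = 75$ ($o = - \frac{-105 - 45}{2} = \left(- \frac{1}{2}\right) \left(-150\right) = 75$)
$u = -49650$ ($u = 75 \cdot 662 \left(-1\right) = 75 \left(-662\right) = -49650$)
$\frac{1}{8089277 + u} = \frac{1}{8089277 - 49650} = \frac{1}{8039627}$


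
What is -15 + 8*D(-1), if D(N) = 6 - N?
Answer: 41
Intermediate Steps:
-15 + 8*D(-1) = -15 + 8*(6 - 1*(-1)) = -15 + 8*(6 + 1) = -15 + 8*7 = -15 + 56 = 41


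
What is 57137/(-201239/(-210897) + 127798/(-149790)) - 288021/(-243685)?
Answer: 449739990565971753/795184271830 ≈ 5.6558e+5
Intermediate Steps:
57137/(-201239/(-210897) + 127798/(-149790)) - 288021/(-243685) = 57137/(-201239*(-1/210897) + 127798*(-1/149790)) - 288021*(-1/243685) = 57137/(201239/210897 - 63899/74895) + 1767/1495 = 57137/(531895834/5265043605) + 1767/1495 = 57137*(5265043605/531895834) + 1767/1495 = 300828796458885/531895834 + 1767/1495 = 449739990565971753/795184271830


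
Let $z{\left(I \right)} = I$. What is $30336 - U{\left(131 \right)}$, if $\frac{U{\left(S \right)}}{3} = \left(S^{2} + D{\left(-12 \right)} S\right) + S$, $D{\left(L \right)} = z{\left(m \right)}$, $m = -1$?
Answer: $-21147$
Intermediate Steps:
$D{\left(L \right)} = -1$
$U{\left(S \right)} = 3 S^{2}$ ($U{\left(S \right)} = 3 \left(\left(S^{2} - S\right) + S\right) = 3 S^{2}$)
$30336 - U{\left(131 \right)} = 30336 - 3 \cdot 131^{2} = 30336 - 3 \cdot 17161 = 30336 - 51483 = -21147$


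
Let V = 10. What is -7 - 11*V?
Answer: -117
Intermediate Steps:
-7 - 11*V = -7 - 11*10 = -7 - 110 = -117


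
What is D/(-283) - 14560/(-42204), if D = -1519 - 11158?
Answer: 134785147/2985933 ≈ 45.140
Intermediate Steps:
D = -12677
D/(-283) - 14560/(-42204) = -12677/(-283) - 14560/(-42204) = -12677*(-1/283) - 14560*(-1/42204) = 12677/283 + 3640/10551 = 134785147/2985933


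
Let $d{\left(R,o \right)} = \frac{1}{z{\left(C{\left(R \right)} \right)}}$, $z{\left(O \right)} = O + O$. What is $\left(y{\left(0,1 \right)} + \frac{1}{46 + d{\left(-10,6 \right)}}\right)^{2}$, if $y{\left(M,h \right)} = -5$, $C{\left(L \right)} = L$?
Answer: $\frac{20930625}{844561} \approx 24.783$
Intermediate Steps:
$z{\left(O \right)} = 2 O$
$d{\left(R,o \right)} = \frac{1}{2 R}$
$\left(y{\left(0,1 \right)} + \frac{1}{46 + d{\left(-10,6 \right)}}\right)^{2} = \left(-5 + \frac{1}{46 + \frac{1}{2 \left(-10\right)}}\right)^{2} = \left(-5 + \frac{1}{46 + \frac{1}{2} \left(- \frac{1}{10}\right)}\right)^{2} = \left(-5 + \frac{1}{46 - \frac{1}{20}}\right)^{2} = \left(-5 + \frac{1}{\frac{919}{20}}\right)^{2} = \left(-5 + \frac{20}{919}\right)^{2} = \left(- \frac{4575}{919}\right)^{2} = \frac{20930625}{844561}$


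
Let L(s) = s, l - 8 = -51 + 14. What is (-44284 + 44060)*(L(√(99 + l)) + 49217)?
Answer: -11024608 - 224*√70 ≈ -1.1026e+7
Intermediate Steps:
l = -29 (l = 8 + (-51 + 14) = 8 - 37 = -29)
(-44284 + 44060)*(L(√(99 + l)) + 49217) = (-44284 + 44060)*(√(99 - 29) + 49217) = -224*(√70 + 49217) = -224*(49217 + √70) = -11024608 - 224*√70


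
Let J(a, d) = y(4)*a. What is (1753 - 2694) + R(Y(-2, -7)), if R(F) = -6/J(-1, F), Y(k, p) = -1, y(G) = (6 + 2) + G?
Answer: -1881/2 ≈ -940.50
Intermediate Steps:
y(G) = 8 + G
J(a, d) = 12*a (J(a, d) = (8 + 4)*a = 12*a)
R(F) = 1/2 (R(F) = -6/(12*(-1)) = -6/(-12) = -6*(-1/12) = 1/2)
(1753 - 2694) + R(Y(-2, -7)) = (1753 - 2694) + 1/2 = -941 + 1/2 = -1881/2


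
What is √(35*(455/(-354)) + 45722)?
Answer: √5724060702/354 ≈ 213.72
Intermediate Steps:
√(35*(455/(-354)) + 45722) = √(35*(455*(-1/354)) + 45722) = √(35*(-455/354) + 45722) = √(-15925/354 + 45722) = √(16169663/354) = √5724060702/354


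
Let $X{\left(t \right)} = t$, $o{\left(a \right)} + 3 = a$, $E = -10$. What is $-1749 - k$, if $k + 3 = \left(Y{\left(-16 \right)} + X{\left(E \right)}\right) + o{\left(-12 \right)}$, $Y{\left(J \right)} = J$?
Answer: $-1705$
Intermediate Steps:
$o{\left(a \right)} = -3 + a$
$k = -44$ ($k = -3 - 41 = -44$)
$-1749 - k = -1749 - -44 = -1749 + 44 = -1705$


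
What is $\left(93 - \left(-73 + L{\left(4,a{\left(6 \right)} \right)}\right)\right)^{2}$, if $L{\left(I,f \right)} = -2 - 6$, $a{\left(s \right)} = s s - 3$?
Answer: $30276$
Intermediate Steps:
$a{\left(s \right)} = -3 + s^{2}$ ($a{\left(s \right)} = s^{2} - 3 = -3 + s^{2}$)
$L{\left(I,f \right)} = -8$ ($L{\left(I,f \right)} = -2 - 6 = -8$)
$\left(93 - \left(-73 + L{\left(4,a{\left(6 \right)} \right)}\right)\right)^{2} = \left(93 + \left(73 - -8\right)\right)^{2} = \left(93 + \left(73 + 8\right)\right)^{2} = \left(93 + 81\right)^{2} = 174^{2} = 30276$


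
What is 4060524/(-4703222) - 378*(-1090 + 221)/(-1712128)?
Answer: -10163948091/9632198656 ≈ -1.0552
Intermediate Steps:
4060524/(-4703222) - 378*(-1090 + 221)/(-1712128) = 4060524*(-1/4703222) - 378*(-869)*(-1/1712128) = -2030262/2351611 + 328482*(-1/1712128) = -2030262/2351611 - 14931/77824 = -10163948091/9632198656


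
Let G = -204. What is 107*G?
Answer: -21828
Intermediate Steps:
107*G = 107*(-204) = -21828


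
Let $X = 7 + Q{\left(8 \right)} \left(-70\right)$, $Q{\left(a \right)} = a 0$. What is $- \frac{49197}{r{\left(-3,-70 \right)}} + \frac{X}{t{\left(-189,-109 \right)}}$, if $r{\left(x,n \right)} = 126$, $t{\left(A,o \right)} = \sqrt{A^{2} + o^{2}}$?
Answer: $- \frac{16399}{42} + \frac{7 \sqrt{47602}}{47602} \approx -390.42$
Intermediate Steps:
$Q{\left(a \right)} = 0$
$X = 7$ ($X = 7 + 0 \left(-70\right) = 7 + 0 = 7$)
$- \frac{49197}{r{\left(-3,-70 \right)}} + \frac{X}{t{\left(-189,-109 \right)}} = - \frac{49197}{126} + \frac{7}{\sqrt{\left(-189\right)^{2} + \left(-109\right)^{2}}} = \left(-49197\right) \frac{1}{126} + \frac{7}{\sqrt{35721 + 11881}} = - \frac{16399}{42} + \frac{7}{\sqrt{47602}} = - \frac{16399}{42} + 7 \frac{\sqrt{47602}}{47602} = - \frac{16399}{42} + \frac{7 \sqrt{47602}}{47602}$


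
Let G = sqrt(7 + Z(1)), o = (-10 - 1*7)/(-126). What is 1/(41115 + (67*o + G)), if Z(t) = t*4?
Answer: 652885254/26849278919005 - 15876*sqrt(11)/26849278919005 ≈ 2.4315e-5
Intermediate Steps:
Z(t) = 4*t
o = 17/126 (o = (-10 - 7)*(-1/126) = -17*(-1/126) = 17/126 ≈ 0.13492)
G = sqrt(11) (G = sqrt(7 + 4*1) = sqrt(7 + 4) = sqrt(11) ≈ 3.3166)
1/(41115 + (67*o + G)) = 1/(41115 + (67*(17/126) + sqrt(11))) = 1/(41115 + (1139/126 + sqrt(11))) = 1/(5181629/126 + sqrt(11))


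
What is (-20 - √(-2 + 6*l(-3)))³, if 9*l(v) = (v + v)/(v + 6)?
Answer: -(60 + I*√30)³/27 ≈ -7800.0 - 2184.8*I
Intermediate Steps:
l(v) = 2*v/(9*(6 + v)) (l(v) = ((v + v)/(v + 6))/9 = ((2*v)/(6 + v))/9 = (2*v/(6 + v))/9 = 2*v/(9*(6 + v)))
(-20 - √(-2 + 6*l(-3)))³ = (-20 - √(-2 + 6*((2/9)*(-3)/(6 - 3))))³ = (-20 - √(-2 + 6*((2/9)*(-3)/3)))³ = (-20 - √(-2 + 6*((2/9)*(-3)*(⅓))))³ = (-20 - √(-2 + 6*(-2/9)))³ = (-20 - √(-2 - 4/3))³ = (-20 - √(-10/3))³ = (-20 - I*√30/3)³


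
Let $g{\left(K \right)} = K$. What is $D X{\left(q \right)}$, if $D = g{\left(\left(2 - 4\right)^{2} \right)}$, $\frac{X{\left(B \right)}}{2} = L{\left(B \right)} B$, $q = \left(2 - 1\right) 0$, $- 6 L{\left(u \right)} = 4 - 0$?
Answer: $0$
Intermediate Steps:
$L{\left(u \right)} = - \frac{2}{3}$ ($L{\left(u \right)} = - \frac{4 - 0}{6} = - \frac{4 + 0}{6} = \left(- \frac{1}{6}\right) 4 = - \frac{2}{3}$)
$q = 0$ ($q = 1 \cdot 0 = 0$)
$X{\left(B \right)} = - \frac{4 B}{3}$ ($X{\left(B \right)} = 2 \left(- \frac{2 B}{3}\right) = - \frac{4 B}{3}$)
$D = 4$ ($D = \left(2 - 4\right)^{2} = \left(-2\right)^{2} = 4$)
$D X{\left(q \right)} = 4 \left(\left(- \frac{4}{3}\right) 0\right) = 4 \cdot 0 = 0$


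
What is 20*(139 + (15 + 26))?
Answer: 3600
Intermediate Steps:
20*(139 + (15 + 26)) = 20*(139 + 41) = 20*180 = 3600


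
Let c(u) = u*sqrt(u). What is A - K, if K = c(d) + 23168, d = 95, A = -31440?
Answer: -54608 - 95*sqrt(95) ≈ -55534.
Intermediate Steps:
c(u) = u**(3/2)
K = 23168 + 95*sqrt(95) (K = 95**(3/2) + 23168 = 95*sqrt(95) + 23168 = 23168 + 95*sqrt(95) ≈ 24094.)
A - K = -31440 - (23168 + 95*sqrt(95)) = -31440 + (-23168 - 95*sqrt(95)) = -54608 - 95*sqrt(95)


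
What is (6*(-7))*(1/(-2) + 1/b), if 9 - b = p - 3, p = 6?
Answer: 14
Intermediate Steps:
b = 6 (b = 9 - (6 - 3) = 9 - 1*3 = 9 - 3 = 6)
(6*(-7))*(1/(-2) + 1/b) = (6*(-7))*(1/(-2) + 1/6) = -42*(1*(-½) + 1*(⅙)) = -42*(-½ + ⅙) = -42*(-⅓) = 14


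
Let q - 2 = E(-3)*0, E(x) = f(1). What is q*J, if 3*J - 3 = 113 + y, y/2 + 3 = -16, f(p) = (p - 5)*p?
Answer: 52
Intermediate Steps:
f(p) = p*(-5 + p) (f(p) = (-5 + p)*p = p*(-5 + p))
E(x) = -4 (E(x) = 1*(-5 + 1) = 1*(-4) = -4)
y = -38 (y = -6 + 2*(-16) = -6 - 32 = -38)
J = 26 (J = 1 + (113 - 38)/3 = 1 + (1/3)*75 = 1 + 25 = 26)
q = 2 (q = 2 - 4*0 = 2 + 0 = 2)
q*J = 2*26 = 52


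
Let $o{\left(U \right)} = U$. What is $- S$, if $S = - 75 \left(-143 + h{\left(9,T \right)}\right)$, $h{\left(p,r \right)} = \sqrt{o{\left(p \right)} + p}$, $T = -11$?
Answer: $-10725 + 225 \sqrt{2} \approx -10407.0$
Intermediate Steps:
$h{\left(p,r \right)} = \sqrt{2} \sqrt{p}$ ($h{\left(p,r \right)} = \sqrt{p + p} = \sqrt{2 p} = \sqrt{2} \sqrt{p}$)
$S = 10725 - 225 \sqrt{2}$ ($S = - 75 \left(-143 + \sqrt{2} \sqrt{9}\right) = - 75 \left(-143 + \sqrt{2} \cdot 3\right) = - 75 \left(-143 + 3 \sqrt{2}\right) = 10725 - 225 \sqrt{2} \approx 10407.0$)
$- S = - (10725 - 225 \sqrt{2}) = -10725 + 225 \sqrt{2}$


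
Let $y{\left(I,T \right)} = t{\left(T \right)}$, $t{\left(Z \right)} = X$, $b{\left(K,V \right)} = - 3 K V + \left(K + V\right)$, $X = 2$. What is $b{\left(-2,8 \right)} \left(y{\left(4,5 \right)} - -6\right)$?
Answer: $432$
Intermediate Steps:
$b{\left(K,V \right)} = K + V - 3 K V$ ($b{\left(K,V \right)} = - 3 K V + \left(K + V\right) = K + V - 3 K V$)
$t{\left(Z \right)} = 2$
$y{\left(I,T \right)} = 2$
$b{\left(-2,8 \right)} \left(y{\left(4,5 \right)} - -6\right) = \left(-2 + 8 - \left(-6\right) 8\right) \left(2 - -6\right) = \left(-2 + 8 + 48\right) \left(2 + 6\right) = 54 \cdot 8 = 432$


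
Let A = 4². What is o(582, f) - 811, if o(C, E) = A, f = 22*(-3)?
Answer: -795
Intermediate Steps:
f = -66
A = 16
o(C, E) = 16
o(582, f) - 811 = 16 - 811 = -795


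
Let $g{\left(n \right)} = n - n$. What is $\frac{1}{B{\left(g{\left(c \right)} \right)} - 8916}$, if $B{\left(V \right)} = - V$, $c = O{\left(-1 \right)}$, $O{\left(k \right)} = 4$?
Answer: $- \frac{1}{8916} \approx -0.00011216$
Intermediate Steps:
$c = 4$
$g{\left(n \right)} = 0$
$\frac{1}{B{\left(g{\left(c \right)} \right)} - 8916} = \frac{1}{\left(-1\right) 0 - 8916} = \frac{1}{0 - 8916} = \frac{1}{-8916} = - \frac{1}{8916}$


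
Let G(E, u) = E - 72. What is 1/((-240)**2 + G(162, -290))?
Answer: 1/57690 ≈ 1.7334e-5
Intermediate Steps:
G(E, u) = -72 + E
1/((-240)**2 + G(162, -290)) = 1/((-240)**2 + (-72 + 162)) = 1/(57600 + 90) = 1/57690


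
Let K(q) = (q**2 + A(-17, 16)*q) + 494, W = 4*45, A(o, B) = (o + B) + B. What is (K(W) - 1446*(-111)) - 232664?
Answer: -36564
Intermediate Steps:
A(o, B) = o + 2*B (A(o, B) = (B + o) + B = o + 2*B)
W = 180
K(q) = 494 + q**2 + 15*q (K(q) = (q**2 + (-17 + 2*16)*q) + 494 = (q**2 + (-17 + 32)*q) + 494 = (q**2 + 15*q) + 494 = 494 + q**2 + 15*q)
(K(W) - 1446*(-111)) - 232664 = ((494 + 180**2 + 15*180) - 1446*(-111)) - 232664 = ((494 + 32400 + 2700) + 160506) - 232664 = (35594 + 160506) - 232664 = 196100 - 232664 = -36564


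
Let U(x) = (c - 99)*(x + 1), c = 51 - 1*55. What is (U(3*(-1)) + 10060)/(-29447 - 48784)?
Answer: -3422/26077 ≈ -0.13123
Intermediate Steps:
c = -4 (c = 51 - 55 = -4)
U(x) = -103 - 103*x (U(x) = (-4 - 99)*(x + 1) = -103*(1 + x) = -103 - 103*x)
(U(3*(-1)) + 10060)/(-29447 - 48784) = ((-103 - 309*(-1)) + 10060)/(-29447 - 48784) = ((-103 - 103*(-3)) + 10060)/(-78231) = ((-103 + 309) + 10060)*(-1/78231) = (206 + 10060)*(-1/78231) = 10266*(-1/78231) = -3422/26077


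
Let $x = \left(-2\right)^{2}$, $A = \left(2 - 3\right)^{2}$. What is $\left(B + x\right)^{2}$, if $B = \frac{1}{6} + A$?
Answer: $\frac{961}{36} \approx 26.694$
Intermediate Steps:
$A = 1$ ($A = \left(-1\right)^{2} = 1$)
$x = 4$
$B = \frac{7}{6}$ ($B = \frac{1}{6} + 1 = \frac{7}{6} \approx 1.1667$)
$\left(B + x\right)^{2} = \left(\frac{7}{6} + 4\right)^{2} = \left(\frac{31}{6}\right)^{2} = \frac{961}{36}$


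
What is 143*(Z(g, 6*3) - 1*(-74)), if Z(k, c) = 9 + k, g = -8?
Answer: 10725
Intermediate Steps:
143*(Z(g, 6*3) - 1*(-74)) = 143*((9 - 8) - 1*(-74)) = 143*(1 + 74) = 143*75 = 10725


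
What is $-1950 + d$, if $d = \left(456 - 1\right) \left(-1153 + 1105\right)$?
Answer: $-23790$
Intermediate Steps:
$d = -21840$ ($d = 455 \left(-48\right) = -21840$)
$-1950 + d = -1950 - 21840 = -23790$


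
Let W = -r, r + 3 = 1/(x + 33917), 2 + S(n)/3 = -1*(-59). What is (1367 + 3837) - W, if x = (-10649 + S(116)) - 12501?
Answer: 56888539/10938 ≈ 5201.0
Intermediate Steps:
S(n) = 171 (S(n) = -6 + 3*(-1*(-59)) = -6 + 3*59 = -6 + 177 = 171)
x = -22979 (x = (-10649 + 171) - 12501 = -10478 - 12501 = -22979)
r = -32813/10938 (r = -3 + 1/(-22979 + 33917) = -3 + 1/10938 = -32813/10938 ≈ -2.9999)
W = 32813/10938 (W = -1*(-32813/10938) = 32813/10938 ≈ 2.9999)
(1367 + 3837) - W = (1367 + 3837) - 1*32813/10938 = 5204 - 32813/10938 = 56888539/10938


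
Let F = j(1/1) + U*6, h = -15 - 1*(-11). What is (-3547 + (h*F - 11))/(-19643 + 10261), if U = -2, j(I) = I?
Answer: 1757/4691 ≈ 0.37455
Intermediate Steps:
h = -4 (h = -15 + 11 = -4)
F = -11 (F = 1/1 - 2*6 = 1 - 12 = -11)
(-3547 + (h*F - 11))/(-19643 + 10261) = (-3547 + (-4*(-11) - 11))/(-19643 + 10261) = (-3547 + (44 - 11))/(-9382) = (-3547 + 33)*(-1/9382) = -3514*(-1/9382) = 1757/4691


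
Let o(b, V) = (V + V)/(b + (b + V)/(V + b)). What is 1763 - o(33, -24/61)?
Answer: 1828255/1037 ≈ 1763.0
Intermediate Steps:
o(b, V) = 2*V/(1 + b) (o(b, V) = (2*V)/(b + (V + b)/(V + b)) = (2*V)/(b + 1) = (2*V)/(1 + b) = 2*V/(1 + b))
1763 - o(33, -24/61) = 1763 - 2*(-24/61)/(1 + 33) = 1763 - 2*(-24*1/61)/34 = 1763 - 2*(-24)/(61*34) = 1763 - 1*(-24/1037) = 1763 + 24/1037 = 1828255/1037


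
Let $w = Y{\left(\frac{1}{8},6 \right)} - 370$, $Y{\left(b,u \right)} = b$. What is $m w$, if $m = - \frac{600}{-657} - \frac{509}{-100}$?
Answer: $- \frac{389022689}{175200} \approx -2220.4$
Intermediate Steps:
$m = \frac{131471}{21900}$ ($m = \left(-600\right) \left(- \frac{1}{657}\right) - - \frac{509}{100} = \frac{200}{219} + \frac{509}{100} = \frac{131471}{21900} \approx 6.0032$)
$w = - \frac{2959}{8}$ ($w = \frac{1}{8} - 370 = - \frac{2959}{8} \approx -369.88$)
$m w = \frac{131471}{21900} \left(- \frac{2959}{8}\right) = - \frac{389022689}{175200}$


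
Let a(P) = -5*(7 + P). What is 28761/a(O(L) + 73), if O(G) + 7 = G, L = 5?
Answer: -9587/130 ≈ -73.746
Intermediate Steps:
O(G) = -7 + G
a(P) = -35 - 5*P
28761/a(O(L) + 73) = 28761/(-35 - 5*((-7 + 5) + 73)) = 28761/(-35 - 5*(-2 + 73)) = 28761/(-35 - 5*71) = 28761/(-35 - 355) = 28761/(-390) = 28761*(-1/390) = -9587/130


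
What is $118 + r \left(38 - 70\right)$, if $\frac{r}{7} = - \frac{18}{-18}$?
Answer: $-106$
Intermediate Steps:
$r = 7$ ($r = 7 \left(- \frac{18}{-18}\right) = 7 \left(\left(-18\right) \left(- \frac{1}{18}\right)\right) = 7 \cdot 1 = 7$)
$118 + r \left(38 - 70\right) = 118 + 7 \left(38 - 70\right) = 118 + 7 \left(-32\right) = 118 - 224 = -106$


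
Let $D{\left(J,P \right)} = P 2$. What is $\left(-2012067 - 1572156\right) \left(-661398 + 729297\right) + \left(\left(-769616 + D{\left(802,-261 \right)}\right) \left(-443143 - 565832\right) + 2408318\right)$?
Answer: $533687239391$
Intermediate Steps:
$D{\left(J,P \right)} = 2 P$
$\left(-2012067 - 1572156\right) \left(-661398 + 729297\right) + \left(\left(-769616 + D{\left(802,-261 \right)}\right) \left(-443143 - 565832\right) + 2408318\right) = \left(-2012067 - 1572156\right) \left(-661398 + 729297\right) + \left(\left(-769616 + 2 \left(-261\right)\right) \left(-443143 - 565832\right) + 2408318\right) = \left(-3584223\right) 67899 + \left(\left(-769616 - 522\right) \left(-1008975\right) + 2408318\right) = -243365157477 + \left(\left(-770138\right) \left(-1008975\right) + 2408318\right) = -243365157477 + \left(777049988550 + 2408318\right) = -243365157477 + 777052396868 = 533687239391$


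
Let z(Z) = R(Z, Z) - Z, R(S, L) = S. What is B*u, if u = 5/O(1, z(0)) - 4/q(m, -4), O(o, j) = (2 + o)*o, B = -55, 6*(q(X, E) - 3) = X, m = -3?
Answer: -11/3 ≈ -3.6667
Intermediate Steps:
q(X, E) = 3 + X/6
z(Z) = 0 (z(Z) = Z - Z = 0)
O(o, j) = o*(2 + o)
u = 1/15 (u = 5/((1*(2 + 1))) - 4/(3 + (⅙)*(-3)) = 5/((1*3)) - 4/(3 - ½) = 5/3 - 4/5/2 = 5*(⅓) - 4*⅖ = 5/3 - 8/5 = 1/15 ≈ 0.066667)
B*u = -55*1/15 = -11/3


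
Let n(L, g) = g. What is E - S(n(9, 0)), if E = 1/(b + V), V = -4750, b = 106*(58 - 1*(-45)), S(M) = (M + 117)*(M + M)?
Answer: 1/6168 ≈ 0.00016213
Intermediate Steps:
S(M) = 2*M*(117 + M) (S(M) = (117 + M)*(2*M) = 2*M*(117 + M))
b = 10918 (b = 106*(58 + 45) = 106*103 = 10918)
E = 1/6168 (E = 1/(10918 - 4750) = 1/6168 ≈ 0.00016213)
E - S(n(9, 0)) = 1/6168 - 2*0*(117 + 0) = 1/6168 - 2*0*117 = 1/6168 - 1*0 = 1/6168 + 0 = 1/6168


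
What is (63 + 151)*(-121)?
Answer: -25894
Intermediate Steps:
(63 + 151)*(-121) = 214*(-121) = -25894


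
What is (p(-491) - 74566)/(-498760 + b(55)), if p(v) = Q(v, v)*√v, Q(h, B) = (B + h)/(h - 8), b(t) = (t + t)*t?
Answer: 37283/246355 - 491*I*√491/122931145 ≈ 0.15134 - 8.8503e-5*I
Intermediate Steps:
b(t) = 2*t² (b(t) = (2*t)*t = 2*t²)
Q(h, B) = (B + h)/(-8 + h)
p(v) = 2*v^(3/2)/(-8 + v) (p(v) = ((v + v)/(-8 + v))*√v = ((2*v)/(-8 + v))*√v = (2*v/(-8 + v))*√v = 2*v^(3/2)/(-8 + v))
(p(-491) - 74566)/(-498760 + b(55)) = (2*(-491)^(3/2)/(-8 - 491) - 74566)/(-498760 + 2*55²) = (2*(-491*I*√491)/(-499) - 74566)/(-498760 + 2*3025) = (2*(-491*I*√491)*(-1/499) - 74566)/(-498760 + 6050) = (982*I*√491/499 - 74566)/(-492710) = (-74566 + 982*I*√491/499)*(-1/492710) = 37283/246355 - 491*I*√491/122931145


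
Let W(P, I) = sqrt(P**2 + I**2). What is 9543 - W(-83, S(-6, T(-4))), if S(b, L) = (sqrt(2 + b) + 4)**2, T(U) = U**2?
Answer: 9543 - sqrt(6777 + 384*I) ≈ 9460.6 - 2.3314*I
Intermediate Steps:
S(b, L) = (4 + sqrt(2 + b))**2
W(P, I) = sqrt(I**2 + P**2)
9543 - W(-83, S(-6, T(-4))) = 9543 - sqrt(((4 + sqrt(2 - 6))**2)**2 + (-83)**2) = 9543 - sqrt(((4 + sqrt(-4))**2)**2 + 6889) = 9543 - sqrt(((4 + 2*I)**2)**2 + 6889) = 9543 - sqrt((4 + 2*I)**4 + 6889) = 9543 - sqrt(6889 + (4 + 2*I)**4)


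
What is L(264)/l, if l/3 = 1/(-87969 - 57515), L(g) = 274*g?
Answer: -3507910208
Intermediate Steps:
l = -3/145484 (l = 3/(-87969 - 57515) = 3/(-145484) = 3*(-1/145484) = -3/145484 ≈ -2.0621e-5)
L(264)/l = (274*264)/(-3/145484) = 72336*(-145484/3) = -3507910208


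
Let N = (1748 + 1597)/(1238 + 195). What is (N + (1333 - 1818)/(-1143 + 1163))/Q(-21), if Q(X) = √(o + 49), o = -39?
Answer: -125621*√10/57320 ≈ -6.9304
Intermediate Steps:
N = 3345/1433 ≈ 2.3343
Q(X) = √10 (Q(X) = √(-39 + 49) = √10)
(N + (1333 - 1818)/(-1143 + 1163))/Q(-21) = (3345/1433 + (1333 - 1818)/(-1143 + 1163))/(√10) = (3345/1433 - 485/20)*(√10/10) = (3345/1433 - 485*1/20)*(√10/10) = (3345/1433 - 97/4)*(√10/10) = -125621*√10/57320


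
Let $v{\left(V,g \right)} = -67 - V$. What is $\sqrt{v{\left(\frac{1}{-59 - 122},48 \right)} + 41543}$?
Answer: $\frac{\sqrt{1358795417}}{181} \approx 203.66$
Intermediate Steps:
$\sqrt{v{\left(\frac{1}{-59 - 122},48 \right)} + 41543} = \sqrt{\left(-67 - \frac{1}{-59 - 122}\right) + 41543} = \sqrt{\left(-67 - \frac{1}{-181}\right) + 41543} = \sqrt{\left(-67 - - \frac{1}{181}\right) + 41543} = \sqrt{\left(-67 + \frac{1}{181}\right) + 41543} = \sqrt{- \frac{12126}{181} + 41543} = \sqrt{\frac{7507157}{181}} = \frac{\sqrt{1358795417}}{181}$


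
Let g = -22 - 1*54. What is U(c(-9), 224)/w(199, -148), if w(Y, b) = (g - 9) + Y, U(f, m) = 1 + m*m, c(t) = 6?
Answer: 50177/114 ≈ 440.15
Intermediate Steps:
U(f, m) = 1 + m²
g = -76 (g = -22 - 54 = -76)
w(Y, b) = -85 + Y (w(Y, b) = (-76 - 9) + Y = -85 + Y)
U(c(-9), 224)/w(199, -148) = (1 + 224²)/(-85 + 199) = (1 + 50176)/114 = 50177*(1/114) = 50177/114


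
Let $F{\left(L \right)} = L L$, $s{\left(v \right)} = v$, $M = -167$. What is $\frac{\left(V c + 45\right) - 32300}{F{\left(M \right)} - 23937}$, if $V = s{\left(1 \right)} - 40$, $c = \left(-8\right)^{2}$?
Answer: $- \frac{1829}{208} \approx -8.7933$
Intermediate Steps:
$F{\left(L \right)} = L^{2}$
$c = 64$
$V = -39$ ($V = 1 - 40 = -39$)
$\frac{\left(V c + 45\right) - 32300}{F{\left(M \right)} - 23937} = \frac{\left(\left(-39\right) 64 + 45\right) - 32300}{\left(-167\right)^{2} - 23937} = \frac{\left(-2496 + 45\right) - 32300}{27889 - 23937} = \frac{-2451 - 32300}{3952} = \left(-34751\right) \frac{1}{3952} = - \frac{1829}{208}$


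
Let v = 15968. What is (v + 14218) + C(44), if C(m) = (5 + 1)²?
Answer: 30222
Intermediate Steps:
C(m) = 36 (C(m) = 6² = 36)
(v + 14218) + C(44) = (15968 + 14218) + 36 = 30186 + 36 = 30222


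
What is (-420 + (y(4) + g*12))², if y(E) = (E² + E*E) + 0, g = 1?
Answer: 141376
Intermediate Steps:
y(E) = 2*E² (y(E) = (E² + E²) + 0 = 2*E² + 0 = 2*E²)
(-420 + (y(4) + g*12))² = (-420 + (2*4² + 1*12))² = (-420 + (2*16 + 12))² = (-420 + (32 + 12))² = (-420 + 44)² = (-376)² = 141376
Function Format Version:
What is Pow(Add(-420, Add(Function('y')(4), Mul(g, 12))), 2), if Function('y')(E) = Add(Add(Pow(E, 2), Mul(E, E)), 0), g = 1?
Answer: 141376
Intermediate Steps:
Function('y')(E) = Mul(2, Pow(E, 2)) (Function('y')(E) = Add(Add(Pow(E, 2), Pow(E, 2)), 0) = Add(Mul(2, Pow(E, 2)), 0) = Mul(2, Pow(E, 2)))
Pow(Add(-420, Add(Function('y')(4), Mul(g, 12))), 2) = Pow(Add(-420, Add(Mul(2, Pow(4, 2)), Mul(1, 12))), 2) = Pow(Add(-420, Add(Mul(2, 16), 12)), 2) = Pow(Add(-420, Add(32, 12)), 2) = Pow(Add(-420, 44), 2) = Pow(-376, 2) = 141376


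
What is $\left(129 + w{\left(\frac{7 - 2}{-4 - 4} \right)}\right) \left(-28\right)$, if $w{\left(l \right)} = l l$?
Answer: $- \frac{57967}{16} \approx -3622.9$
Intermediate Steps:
$w{\left(l \right)} = l^{2}$
$\left(129 + w{\left(\frac{7 - 2}{-4 - 4} \right)}\right) \left(-28\right) = \left(129 + \left(\frac{7 - 2}{-4 - 4}\right)^{2}\right) \left(-28\right) = \left(129 + \left(\frac{5}{-8}\right)^{2}\right) \left(-28\right) = \left(129 + \left(5 \left(- \frac{1}{8}\right)\right)^{2}\right) \left(-28\right) = \left(129 + \left(- \frac{5}{8}\right)^{2}\right) \left(-28\right) = \left(129 + \frac{25}{64}\right) \left(-28\right) = \frac{8281}{64} \left(-28\right) = - \frac{57967}{16}$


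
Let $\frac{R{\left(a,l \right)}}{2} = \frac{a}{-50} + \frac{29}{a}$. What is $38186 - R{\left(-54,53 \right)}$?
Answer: $\frac{25774817}{675} \approx 38185.0$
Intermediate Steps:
$R{\left(a,l \right)} = \frac{58}{a} - \frac{a}{25}$ ($R{\left(a,l \right)} = 2 \left(\frac{a}{-50} + \frac{29}{a}\right) = 2 \left(a \left(- \frac{1}{50}\right) + \frac{29}{a}\right) = 2 \left(- \frac{a}{50} + \frac{29}{a}\right) = 2 \left(\frac{29}{a} - \frac{a}{50}\right) = \frac{58}{a} - \frac{a}{25}$)
$38186 - R{\left(-54,53 \right)} = 38186 - \left(\frac{58}{-54} - - \frac{54}{25}\right) = 38186 - \left(58 \left(- \frac{1}{54}\right) + \frac{54}{25}\right) = 38186 - \left(- \frac{29}{27} + \frac{54}{25}\right) = 38186 - \frac{733}{675} = \frac{25774817}{675}$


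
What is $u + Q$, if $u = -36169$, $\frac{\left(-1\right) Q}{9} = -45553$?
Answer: $373808$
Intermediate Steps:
$Q = 409977$ ($Q = \left(-9\right) \left(-45553\right) = 409977$)
$u + Q = -36169 + 409977 = 373808$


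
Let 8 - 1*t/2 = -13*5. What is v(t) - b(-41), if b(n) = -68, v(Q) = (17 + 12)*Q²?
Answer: 618232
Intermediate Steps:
t = 146 (t = 16 - (-26)*5 = 16 - 2*(-65) = 16 + 130 = 146)
v(Q) = 29*Q²
v(t) - b(-41) = 29*146² - 1*(-68) = 29*21316 + 68 = 618164 + 68 = 618232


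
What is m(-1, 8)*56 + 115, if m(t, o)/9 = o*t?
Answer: -3917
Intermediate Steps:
m(t, o) = 9*o*t (m(t, o) = 9*(o*t) = 9*o*t)
m(-1, 8)*56 + 115 = (9*8*(-1))*56 + 115 = -72*56 + 115 = -4032 + 115 = -3917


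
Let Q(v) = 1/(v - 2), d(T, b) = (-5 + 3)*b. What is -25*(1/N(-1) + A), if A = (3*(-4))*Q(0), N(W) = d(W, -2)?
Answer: -625/4 ≈ -156.25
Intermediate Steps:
d(T, b) = -2*b
Q(v) = 1/(-2 + v)
N(W) = 4 (N(W) = -2*(-2) = 4)
A = 6 (A = (3*(-4))/(-2 + 0) = -12/(-2) = -12*(-1/2) = 6)
-25*(1/N(-1) + A) = -25*(1/4 + 6) = -25*25/4 = -625/4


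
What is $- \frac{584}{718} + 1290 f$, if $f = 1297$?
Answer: $\frac{600653378}{359} \approx 1.6731 \cdot 10^{6}$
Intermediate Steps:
$- \frac{584}{718} + 1290 f = - \frac{584}{718} + 1290 \cdot 1297 = \left(-584\right) \frac{1}{718} + 1673130 = - \frac{292}{359} + 1673130 = \frac{600653378}{359}$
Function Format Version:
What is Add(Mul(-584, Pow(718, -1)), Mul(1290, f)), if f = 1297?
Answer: Rational(600653378, 359) ≈ 1.6731e+6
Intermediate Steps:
Add(Mul(-584, Pow(718, -1)), Mul(1290, f)) = Add(Mul(-584, Pow(718, -1)), Mul(1290, 1297)) = Add(Mul(-584, Rational(1, 718)), 1673130) = Add(Rational(-292, 359), 1673130) = Rational(600653378, 359)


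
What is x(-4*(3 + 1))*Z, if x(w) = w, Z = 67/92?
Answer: -268/23 ≈ -11.652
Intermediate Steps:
Z = 67/92 (Z = 67*(1/92) = 67/92 ≈ 0.72826)
x(-4*(3 + 1))*Z = -4*(3 + 1)*(67/92) = -4*4*(67/92) = -16*67/92 = -268/23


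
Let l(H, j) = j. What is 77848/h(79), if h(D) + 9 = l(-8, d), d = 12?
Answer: 77848/3 ≈ 25949.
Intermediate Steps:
h(D) = 3 (h(D) = -9 + 12 = 3)
77848/h(79) = 77848/3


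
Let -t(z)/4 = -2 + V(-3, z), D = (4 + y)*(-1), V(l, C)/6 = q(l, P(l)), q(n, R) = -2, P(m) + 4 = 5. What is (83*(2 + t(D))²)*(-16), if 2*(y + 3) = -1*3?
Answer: -4467392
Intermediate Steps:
P(m) = 1 (P(m) = -4 + 5 = 1)
y = -9/2 (y = -3 + (-1*3)/2 = -3 + (½)*(-3) = -3 - 3/2 = -9/2 ≈ -4.5000)
V(l, C) = -12 (V(l, C) = 6*(-2) = -12)
D = ½ (D = (4 - 9/2)*(-1) = -½*(-1) = ½ ≈ 0.50000)
t(z) = 56 (t(z) = -4*(-2 - 12) = -4*(-14) = 56)
(83*(2 + t(D))²)*(-16) = (83*(2 + 56)²)*(-16) = (83*58²)*(-16) = (83*3364)*(-16) = 279212*(-16) = -4467392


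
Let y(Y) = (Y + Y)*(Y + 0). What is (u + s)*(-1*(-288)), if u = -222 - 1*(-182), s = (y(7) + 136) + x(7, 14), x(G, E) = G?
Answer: 57888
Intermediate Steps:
y(Y) = 2*Y**2 (y(Y) = (2*Y)*Y = 2*Y**2)
s = 241 (s = (2*7**2 + 136) + 7 = (2*49 + 136) + 7 = (98 + 136) + 7 = 234 + 7 = 241)
u = -40 (u = -222 + 182 = -40)
(u + s)*(-1*(-288)) = (-40 + 241)*(-1*(-288)) = 201*288 = 57888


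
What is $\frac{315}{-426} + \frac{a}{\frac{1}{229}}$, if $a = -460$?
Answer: $- \frac{14958385}{142} \approx -1.0534 \cdot 10^{5}$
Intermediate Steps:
$\frac{315}{-426} + \frac{a}{\frac{1}{229}} = \frac{315}{-426} - \frac{460}{\frac{1}{229}} = 315 \left(- \frac{1}{426}\right) - 460 \frac{1}{\frac{1}{229}} = - \frac{105}{142} - 105340 = - \frac{14958385}{142}$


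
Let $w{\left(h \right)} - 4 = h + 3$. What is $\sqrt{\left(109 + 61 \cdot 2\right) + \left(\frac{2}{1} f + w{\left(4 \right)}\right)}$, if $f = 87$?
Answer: $4 \sqrt{26} \approx 20.396$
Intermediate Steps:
$w{\left(h \right)} = 7 + h$ ($w{\left(h \right)} = 4 + \left(h + 3\right) = 4 + \left(3 + h\right) = 7 + h$)
$\sqrt{\left(109 + 61 \cdot 2\right) + \left(\frac{2}{1} f + w{\left(4 \right)}\right)} = \sqrt{\left(109 + 61 \cdot 2\right) + \left(\frac{2}{1} \cdot 87 + \left(7 + 4\right)\right)} = \sqrt{\left(109 + 122\right) + \left(2 \cdot 1 \cdot 87 + 11\right)} = \sqrt{231 + \left(2 \cdot 87 + 11\right)} = \sqrt{231 + \left(174 + 11\right)} = \sqrt{231 + 185} = \sqrt{416} = 4 \sqrt{26}$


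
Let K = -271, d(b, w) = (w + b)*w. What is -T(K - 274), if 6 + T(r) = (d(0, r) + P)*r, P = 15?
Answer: 161886806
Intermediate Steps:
d(b, w) = w*(b + w) (d(b, w) = (b + w)*w = w*(b + w))
T(r) = -6 + r*(15 + r²) (T(r) = -6 + (r*(0 + r) + 15)*r = -6 + (r*r + 15)*r = -6 + (r² + 15)*r = -6 + (15 + r²)*r = -6 + r*(15 + r²))
-T(K - 274) = -(-6 + (-271 - 274)³ + 15*(-271 - 274)) = -(-6 + (-545)³ + 15*(-545)) = -(-6 - 161878625 - 8175) = -1*(-161886806) = 161886806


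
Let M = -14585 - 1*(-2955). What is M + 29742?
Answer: 18112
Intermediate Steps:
M = -11630 (M = -14585 + 2955 = -11630)
M + 29742 = -11630 + 29742 = 18112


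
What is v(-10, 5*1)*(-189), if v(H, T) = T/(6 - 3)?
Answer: -315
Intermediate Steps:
v(H, T) = T/3
v(-10, 5*1)*(-189) = ((5*1)/3)*(-189) = ((⅓)*5)*(-189) = (5/3)*(-189) = -315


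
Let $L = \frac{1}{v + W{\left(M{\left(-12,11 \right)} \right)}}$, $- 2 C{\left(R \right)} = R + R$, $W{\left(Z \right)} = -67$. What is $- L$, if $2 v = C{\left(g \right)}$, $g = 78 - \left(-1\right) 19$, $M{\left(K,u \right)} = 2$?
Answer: $\frac{2}{231} \approx 0.008658$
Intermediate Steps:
$g = 97$ ($g = 78 - -19 = 78 + 19 = 97$)
$C{\left(R \right)} = - R$ ($C{\left(R \right)} = - \frac{R + R}{2} = - \frac{2 R}{2} = - R$)
$v = - \frac{97}{2}$ ($v = \frac{\left(-1\right) 97}{2} = \frac{1}{2} \left(-97\right) = - \frac{97}{2} \approx -48.5$)
$L = - \frac{2}{231}$ ($L = \frac{1}{- \frac{97}{2} - 67} = \frac{1}{- \frac{231}{2}} = - \frac{2}{231} \approx -0.008658$)
$- L = \left(-1\right) \left(- \frac{2}{231}\right) = \frac{2}{231}$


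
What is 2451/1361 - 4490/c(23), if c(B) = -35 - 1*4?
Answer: 6206479/53079 ≈ 116.93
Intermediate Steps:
c(B) = -39 (c(B) = -35 - 4 = -39)
2451/1361 - 4490/c(23) = 2451/1361 - 4490/(-39) = 2451*(1/1361) - 4490*(-1/39) = 2451/1361 + 4490/39 = 6206479/53079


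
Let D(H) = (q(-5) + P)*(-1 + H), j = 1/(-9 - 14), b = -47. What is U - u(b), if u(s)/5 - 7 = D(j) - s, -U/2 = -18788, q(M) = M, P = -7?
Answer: 856598/23 ≈ 37243.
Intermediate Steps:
j = -1/23 (j = 1/(-23) = -1/23 ≈ -0.043478)
U = 37576 (U = -2*(-18788) = 37576)
D(H) = 12 - 12*H (D(H) = (-5 - 7)*(-1 + H) = -12*(-1 + H) = 12 - 12*H)
u(s) = 2245/23 - 5*s (u(s) = 35 + 5*((12 - 12*(-1/23)) - s) = 35 + 5*((12 + 12/23) - s) = 35 + 5*(288/23 - s) = 35 + (1440/23 - 5*s) = 2245/23 - 5*s)
U - u(b) = 37576 - (2245/23 - 5*(-47)) = 37576 - (2245/23 + 235) = 37576 - 1*7650/23 = 37576 - 7650/23 = 856598/23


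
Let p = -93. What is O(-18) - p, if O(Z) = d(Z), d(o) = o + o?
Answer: 57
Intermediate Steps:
d(o) = 2*o
O(Z) = 2*Z
O(-18) - p = 2*(-18) - 1*(-93) = -36 + 93 = 57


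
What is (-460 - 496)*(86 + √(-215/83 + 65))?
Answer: -82216 - 1912*√107485/83 ≈ -89768.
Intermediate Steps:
(-460 - 496)*(86 + √(-215/83 + 65)) = -956*(86 + √(-215*1/83 + 65)) = -956*(86 + √(-215/83 + 65)) = -956*(86 + √(5180/83)) = -956*(86 + 2*√107485/83) = -82216 - 1912*√107485/83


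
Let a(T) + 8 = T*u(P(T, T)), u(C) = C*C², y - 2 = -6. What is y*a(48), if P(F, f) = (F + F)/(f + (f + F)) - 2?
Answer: 4384/9 ≈ 487.11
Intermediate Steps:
y = -4 (y = 2 - 6 = -4)
P(F, f) = -2 + 2*F/(F + 2*f) (P(F, f) = (2*F)/(f + (F + f)) - 2 = (2*F)/(F + 2*f) - 2 = 2*F/(F + 2*f) - 2 = -2 + 2*F/(F + 2*f))
u(C) = C³
a(T) = -8 - 64*T/27 (a(T) = -8 + T*(-4*T/(T + 2*T))³ = -8 + T*(-4*T/(3*T))³ = -8 + T*(-4*T*1/(3*T))³ = -8 + T*(-4/3)³ = -8 + T*(-64/27) = -8 - 64*T/27)
y*a(48) = -4*(-8 - 64/27*48) = -4*(-8 - 1024/9) = -4*(-1096/9) = 4384/9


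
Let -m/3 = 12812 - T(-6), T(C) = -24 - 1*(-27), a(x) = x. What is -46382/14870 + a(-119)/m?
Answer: -890275792/285704745 ≈ -3.1161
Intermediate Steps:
T(C) = 3 (T(C) = -24 + 27 = 3)
m = -38427 (m = -3*(12812 - 1*3) = -3*(12812 - 3) = -3*12809 = -38427)
-46382/14870 + a(-119)/m = -46382/14870 - 119/(-38427) = -46382*1/14870 - 119*(-1/38427) = -23191/7435 + 119/38427 = -890275792/285704745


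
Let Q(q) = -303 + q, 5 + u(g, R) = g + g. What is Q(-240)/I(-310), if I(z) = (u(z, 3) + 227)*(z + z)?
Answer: -543/246760 ≈ -0.0022005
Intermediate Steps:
u(g, R) = -5 + 2*g (u(g, R) = -5 + (g + g) = -5 + 2*g)
I(z) = 2*z*(222 + 2*z) (I(z) = ((-5 + 2*z) + 227)*(z + z) = (222 + 2*z)*(2*z) = 2*z*(222 + 2*z))
Q(-240)/I(-310) = (-303 - 240)/((4*(-310)*(111 - 310))) = -543/(4*(-310)*(-199)) = -543/246760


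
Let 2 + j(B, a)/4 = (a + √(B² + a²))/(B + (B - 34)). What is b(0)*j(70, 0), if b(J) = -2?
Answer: 568/53 ≈ 10.717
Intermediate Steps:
j(B, a) = -8 + 4*(a + √(B² + a²))/(-34 + 2*B) (j(B, a) = -8 + 4*((a + √(B² + a²))/(B + (B - 34))) = -8 + 4*((a + √(B² + a²))/(B + (-34 + B))) = -8 + 4*((a + √(B² + a²))/(-34 + 2*B)) = -8 + 4*(a + √(B² + a²))/(-34 + 2*B))
b(0)*j(70, 0) = -4*(68 + 0 + √(70² + 0²) - 4*70)/(-17 + 70) = -4*(68 + 0 + √(4900 + 0) - 280)/53 = -4*(68 + 0 + √4900 - 280)/53 = -4*(68 + 0 + 70 - 280)/53 = -4*(-142)/53 = -2*(-284/53) = 568/53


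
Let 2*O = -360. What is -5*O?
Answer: 900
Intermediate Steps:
O = -180 (O = (1/2)*(-360) = -180)
-5*O = -5*(-180) = 900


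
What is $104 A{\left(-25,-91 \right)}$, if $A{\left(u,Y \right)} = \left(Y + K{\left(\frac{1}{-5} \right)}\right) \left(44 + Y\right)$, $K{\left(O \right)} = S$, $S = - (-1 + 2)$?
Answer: $449696$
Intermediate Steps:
$S = -1$ ($S = \left(-1\right) 1 = -1$)
$K{\left(O \right)} = -1$
$A{\left(u,Y \right)} = \left(-1 + Y\right) \left(44 + Y\right)$ ($A{\left(u,Y \right)} = \left(Y - 1\right) \left(44 + Y\right) = \left(-1 + Y\right) \left(44 + Y\right)$)
$104 A{\left(-25,-91 \right)} = 104 \left(-44 + \left(-91\right)^{2} + 43 \left(-91\right)\right) = 104 \left(-44 + 8281 - 3913\right) = 104 \cdot 4324 = 449696$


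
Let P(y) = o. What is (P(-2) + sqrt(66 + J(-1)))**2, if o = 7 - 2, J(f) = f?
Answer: (5 + sqrt(65))**2 ≈ 170.62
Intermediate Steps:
o = 5
P(y) = 5
(P(-2) + sqrt(66 + J(-1)))**2 = (5 + sqrt(66 - 1))**2 = (5 + sqrt(65))**2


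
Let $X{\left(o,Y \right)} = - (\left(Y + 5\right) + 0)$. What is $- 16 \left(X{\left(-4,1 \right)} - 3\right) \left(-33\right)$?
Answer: $-4752$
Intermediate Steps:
$X{\left(o,Y \right)} = -5 - Y$ ($X{\left(o,Y \right)} = - (\left(5 + Y\right) + 0) = - (5 + Y) = -5 - Y$)
$- 16 \left(X{\left(-4,1 \right)} - 3\right) \left(-33\right) = - 16 \left(\left(-5 - 1\right) - 3\right) \left(-33\right) = - 16 \left(-6 - 3\right) \left(-33\right) = \left(-16\right) \left(-9\right) \left(-33\right) = 144 \left(-33\right) = -4752$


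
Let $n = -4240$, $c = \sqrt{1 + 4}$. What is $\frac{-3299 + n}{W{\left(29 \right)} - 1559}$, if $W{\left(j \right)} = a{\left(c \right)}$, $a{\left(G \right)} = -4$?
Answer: $\frac{2513}{521} \approx 4.8234$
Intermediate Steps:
$c = \sqrt{5} \approx 2.2361$
$W{\left(j \right)} = -4$
$\frac{-3299 + n}{W{\left(29 \right)} - 1559} = \frac{-3299 - 4240}{-4 - 1559} = - \frac{7539}{-1563} = \left(-7539\right) \left(- \frac{1}{1563}\right) = \frac{2513}{521}$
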